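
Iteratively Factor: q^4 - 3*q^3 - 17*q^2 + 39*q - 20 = (q + 4)*(q^3 - 7*q^2 + 11*q - 5) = (q - 1)*(q + 4)*(q^2 - 6*q + 5) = (q - 5)*(q - 1)*(q + 4)*(q - 1)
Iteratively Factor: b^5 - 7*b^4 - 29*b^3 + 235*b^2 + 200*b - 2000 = (b - 5)*(b^4 - 2*b^3 - 39*b^2 + 40*b + 400) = (b - 5)^2*(b^3 + 3*b^2 - 24*b - 80) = (b - 5)^2*(b + 4)*(b^2 - b - 20) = (b - 5)^2*(b + 4)^2*(b - 5)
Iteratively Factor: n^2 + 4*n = (n + 4)*(n)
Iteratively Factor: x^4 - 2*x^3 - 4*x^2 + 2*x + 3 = (x - 1)*(x^3 - x^2 - 5*x - 3) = (x - 1)*(x + 1)*(x^2 - 2*x - 3) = (x - 3)*(x - 1)*(x + 1)*(x + 1)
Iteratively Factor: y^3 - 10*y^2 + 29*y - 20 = (y - 1)*(y^2 - 9*y + 20) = (y - 5)*(y - 1)*(y - 4)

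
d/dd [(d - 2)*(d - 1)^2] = (d - 1)*(3*d - 5)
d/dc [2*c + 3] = 2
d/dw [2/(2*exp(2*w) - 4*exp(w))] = 2*(1 - exp(w))*exp(-w)/(exp(w) - 2)^2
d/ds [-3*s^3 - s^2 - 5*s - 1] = -9*s^2 - 2*s - 5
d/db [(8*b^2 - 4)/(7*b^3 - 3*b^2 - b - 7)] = 4*(-14*b^4 + 19*b^2 - 34*b - 1)/(49*b^6 - 42*b^5 - 5*b^4 - 92*b^3 + 43*b^2 + 14*b + 49)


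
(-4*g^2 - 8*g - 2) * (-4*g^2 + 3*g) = 16*g^4 + 20*g^3 - 16*g^2 - 6*g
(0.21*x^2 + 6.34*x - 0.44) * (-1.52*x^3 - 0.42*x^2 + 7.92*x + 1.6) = -0.3192*x^5 - 9.725*x^4 - 0.3308*x^3 + 50.7336*x^2 + 6.6592*x - 0.704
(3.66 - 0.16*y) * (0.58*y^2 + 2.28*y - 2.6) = -0.0928*y^3 + 1.758*y^2 + 8.7608*y - 9.516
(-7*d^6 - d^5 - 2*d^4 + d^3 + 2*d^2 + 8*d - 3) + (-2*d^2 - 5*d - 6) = -7*d^6 - d^5 - 2*d^4 + d^3 + 3*d - 9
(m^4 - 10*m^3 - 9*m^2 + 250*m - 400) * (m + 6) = m^5 - 4*m^4 - 69*m^3 + 196*m^2 + 1100*m - 2400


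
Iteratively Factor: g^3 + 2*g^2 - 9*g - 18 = (g - 3)*(g^2 + 5*g + 6) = (g - 3)*(g + 3)*(g + 2)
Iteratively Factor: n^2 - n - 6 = (n + 2)*(n - 3)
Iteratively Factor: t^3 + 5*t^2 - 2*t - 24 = (t - 2)*(t^2 + 7*t + 12) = (t - 2)*(t + 3)*(t + 4)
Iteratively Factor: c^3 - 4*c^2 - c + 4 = (c - 4)*(c^2 - 1) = (c - 4)*(c - 1)*(c + 1)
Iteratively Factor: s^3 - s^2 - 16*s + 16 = (s - 1)*(s^2 - 16) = (s - 1)*(s + 4)*(s - 4)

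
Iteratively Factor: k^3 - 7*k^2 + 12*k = (k)*(k^2 - 7*k + 12) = k*(k - 4)*(k - 3)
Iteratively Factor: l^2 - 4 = (l + 2)*(l - 2)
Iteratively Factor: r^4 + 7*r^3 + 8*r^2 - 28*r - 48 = (r + 4)*(r^3 + 3*r^2 - 4*r - 12) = (r - 2)*(r + 4)*(r^2 + 5*r + 6) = (r - 2)*(r + 3)*(r + 4)*(r + 2)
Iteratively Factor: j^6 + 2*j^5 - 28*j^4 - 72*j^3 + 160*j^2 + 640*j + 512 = (j - 4)*(j^5 + 6*j^4 - 4*j^3 - 88*j^2 - 192*j - 128) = (j - 4)*(j + 2)*(j^4 + 4*j^3 - 12*j^2 - 64*j - 64) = (j - 4)*(j + 2)^2*(j^3 + 2*j^2 - 16*j - 32) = (j - 4)^2*(j + 2)^2*(j^2 + 6*j + 8) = (j - 4)^2*(j + 2)^3*(j + 4)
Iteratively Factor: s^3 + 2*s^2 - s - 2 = (s + 2)*(s^2 - 1) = (s - 1)*(s + 2)*(s + 1)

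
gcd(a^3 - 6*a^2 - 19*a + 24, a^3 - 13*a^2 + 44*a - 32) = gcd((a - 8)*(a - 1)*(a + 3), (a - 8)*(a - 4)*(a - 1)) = a^2 - 9*a + 8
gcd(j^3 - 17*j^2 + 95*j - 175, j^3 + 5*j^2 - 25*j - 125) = j - 5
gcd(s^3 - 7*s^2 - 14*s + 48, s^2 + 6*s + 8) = 1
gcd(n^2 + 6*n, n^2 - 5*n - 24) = 1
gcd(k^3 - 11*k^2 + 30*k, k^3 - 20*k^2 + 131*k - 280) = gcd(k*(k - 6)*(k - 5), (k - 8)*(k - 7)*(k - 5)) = k - 5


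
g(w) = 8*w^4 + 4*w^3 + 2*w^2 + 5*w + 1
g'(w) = 32*w^3 + 12*w^2 + 4*w + 5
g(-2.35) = 192.37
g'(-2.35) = -353.42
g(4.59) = 4003.82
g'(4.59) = 3370.66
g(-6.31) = 11726.70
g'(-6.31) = -7582.11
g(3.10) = 893.70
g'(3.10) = 1086.03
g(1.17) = 30.99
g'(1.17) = 77.36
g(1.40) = 53.63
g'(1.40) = 121.93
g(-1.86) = 68.63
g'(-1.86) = -166.84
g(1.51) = 68.47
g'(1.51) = 148.58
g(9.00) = 55612.00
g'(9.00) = 24341.00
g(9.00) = 55612.00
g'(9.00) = 24341.00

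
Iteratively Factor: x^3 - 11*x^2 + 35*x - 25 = (x - 5)*(x^2 - 6*x + 5) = (x - 5)^2*(x - 1)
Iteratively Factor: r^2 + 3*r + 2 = (r + 2)*(r + 1)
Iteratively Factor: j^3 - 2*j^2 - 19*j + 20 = (j + 4)*(j^2 - 6*j + 5) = (j - 1)*(j + 4)*(j - 5)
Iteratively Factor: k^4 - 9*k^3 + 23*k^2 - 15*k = (k - 5)*(k^3 - 4*k^2 + 3*k) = (k - 5)*(k - 1)*(k^2 - 3*k) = k*(k - 5)*(k - 1)*(k - 3)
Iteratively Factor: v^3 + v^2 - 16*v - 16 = (v + 1)*(v^2 - 16) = (v - 4)*(v + 1)*(v + 4)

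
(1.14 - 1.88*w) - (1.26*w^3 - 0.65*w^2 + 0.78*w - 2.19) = -1.26*w^3 + 0.65*w^2 - 2.66*w + 3.33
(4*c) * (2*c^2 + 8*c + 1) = 8*c^3 + 32*c^2 + 4*c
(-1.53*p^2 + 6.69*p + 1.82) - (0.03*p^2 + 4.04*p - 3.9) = -1.56*p^2 + 2.65*p + 5.72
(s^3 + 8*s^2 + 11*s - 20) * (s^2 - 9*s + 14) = s^5 - s^4 - 47*s^3 - 7*s^2 + 334*s - 280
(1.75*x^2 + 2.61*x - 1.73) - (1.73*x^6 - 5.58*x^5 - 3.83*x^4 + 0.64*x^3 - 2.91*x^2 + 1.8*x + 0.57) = -1.73*x^6 + 5.58*x^5 + 3.83*x^4 - 0.64*x^3 + 4.66*x^2 + 0.81*x - 2.3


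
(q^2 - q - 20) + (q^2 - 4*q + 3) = 2*q^2 - 5*q - 17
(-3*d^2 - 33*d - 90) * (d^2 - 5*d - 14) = -3*d^4 - 18*d^3 + 117*d^2 + 912*d + 1260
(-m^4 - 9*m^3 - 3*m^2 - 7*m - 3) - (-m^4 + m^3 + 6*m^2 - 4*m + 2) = -10*m^3 - 9*m^2 - 3*m - 5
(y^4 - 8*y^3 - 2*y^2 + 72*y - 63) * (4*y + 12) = 4*y^5 - 20*y^4 - 104*y^3 + 264*y^2 + 612*y - 756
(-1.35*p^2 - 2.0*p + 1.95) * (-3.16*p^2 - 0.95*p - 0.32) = 4.266*p^4 + 7.6025*p^3 - 3.83*p^2 - 1.2125*p - 0.624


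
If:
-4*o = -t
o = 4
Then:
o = 4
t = 16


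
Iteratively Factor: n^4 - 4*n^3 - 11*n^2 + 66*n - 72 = (n + 4)*(n^3 - 8*n^2 + 21*n - 18) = (n - 3)*(n + 4)*(n^2 - 5*n + 6) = (n - 3)^2*(n + 4)*(n - 2)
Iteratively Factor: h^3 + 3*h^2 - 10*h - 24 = (h + 4)*(h^2 - h - 6) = (h + 2)*(h + 4)*(h - 3)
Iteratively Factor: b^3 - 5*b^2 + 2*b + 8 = (b - 2)*(b^2 - 3*b - 4) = (b - 4)*(b - 2)*(b + 1)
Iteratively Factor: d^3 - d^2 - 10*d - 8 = (d + 1)*(d^2 - 2*d - 8) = (d + 1)*(d + 2)*(d - 4)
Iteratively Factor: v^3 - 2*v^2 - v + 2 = (v - 1)*(v^2 - v - 2) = (v - 1)*(v + 1)*(v - 2)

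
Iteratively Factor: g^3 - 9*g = (g - 3)*(g^2 + 3*g) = g*(g - 3)*(g + 3)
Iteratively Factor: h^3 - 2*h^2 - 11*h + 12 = (h + 3)*(h^2 - 5*h + 4) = (h - 4)*(h + 3)*(h - 1)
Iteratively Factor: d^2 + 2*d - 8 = (d - 2)*(d + 4)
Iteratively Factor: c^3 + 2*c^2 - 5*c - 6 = (c - 2)*(c^2 + 4*c + 3) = (c - 2)*(c + 3)*(c + 1)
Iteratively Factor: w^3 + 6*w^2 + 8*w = (w + 2)*(w^2 + 4*w) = w*(w + 2)*(w + 4)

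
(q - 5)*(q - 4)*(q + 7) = q^3 - 2*q^2 - 43*q + 140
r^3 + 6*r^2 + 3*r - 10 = (r - 1)*(r + 2)*(r + 5)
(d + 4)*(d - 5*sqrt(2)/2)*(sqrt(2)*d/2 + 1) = sqrt(2)*d^3/2 - 3*d^2/2 + 2*sqrt(2)*d^2 - 6*d - 5*sqrt(2)*d/2 - 10*sqrt(2)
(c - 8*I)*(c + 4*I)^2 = c^3 + 48*c + 128*I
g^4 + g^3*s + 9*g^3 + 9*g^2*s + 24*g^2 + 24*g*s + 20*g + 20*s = (g + 2)^2*(g + 5)*(g + s)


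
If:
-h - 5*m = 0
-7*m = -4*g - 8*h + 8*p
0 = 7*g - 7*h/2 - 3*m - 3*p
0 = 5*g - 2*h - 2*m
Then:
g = 0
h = 0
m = 0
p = 0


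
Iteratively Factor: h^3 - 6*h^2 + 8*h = (h)*(h^2 - 6*h + 8) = h*(h - 2)*(h - 4)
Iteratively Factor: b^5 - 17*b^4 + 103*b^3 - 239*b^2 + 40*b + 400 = (b - 4)*(b^4 - 13*b^3 + 51*b^2 - 35*b - 100) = (b - 4)*(b + 1)*(b^3 - 14*b^2 + 65*b - 100) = (b - 4)^2*(b + 1)*(b^2 - 10*b + 25) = (b - 5)*(b - 4)^2*(b + 1)*(b - 5)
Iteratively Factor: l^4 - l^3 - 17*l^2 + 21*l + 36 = (l - 3)*(l^3 + 2*l^2 - 11*l - 12) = (l - 3)^2*(l^2 + 5*l + 4) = (l - 3)^2*(l + 4)*(l + 1)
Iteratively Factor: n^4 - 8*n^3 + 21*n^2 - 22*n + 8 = (n - 2)*(n^3 - 6*n^2 + 9*n - 4) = (n - 2)*(n - 1)*(n^2 - 5*n + 4) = (n - 2)*(n - 1)^2*(n - 4)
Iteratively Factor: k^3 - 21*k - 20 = (k + 4)*(k^2 - 4*k - 5) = (k - 5)*(k + 4)*(k + 1)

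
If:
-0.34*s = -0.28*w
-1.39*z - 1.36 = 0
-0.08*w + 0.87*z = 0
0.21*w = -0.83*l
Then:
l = 2.69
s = -8.76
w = -10.64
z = -0.98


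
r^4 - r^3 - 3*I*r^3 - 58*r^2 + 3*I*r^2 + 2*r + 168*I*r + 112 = (r - 8)*(r + 7)*(r - 2*I)*(r - I)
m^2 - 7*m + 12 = (m - 4)*(m - 3)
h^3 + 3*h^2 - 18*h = h*(h - 3)*(h + 6)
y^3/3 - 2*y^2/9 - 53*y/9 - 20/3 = (y/3 + 1)*(y - 5)*(y + 4/3)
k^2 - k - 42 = (k - 7)*(k + 6)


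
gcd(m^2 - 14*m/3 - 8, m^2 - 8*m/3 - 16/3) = m + 4/3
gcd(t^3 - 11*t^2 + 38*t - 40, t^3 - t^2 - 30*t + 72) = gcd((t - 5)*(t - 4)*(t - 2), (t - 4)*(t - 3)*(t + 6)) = t - 4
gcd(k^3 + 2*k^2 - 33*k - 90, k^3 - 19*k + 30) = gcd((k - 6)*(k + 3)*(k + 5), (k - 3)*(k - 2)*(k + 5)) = k + 5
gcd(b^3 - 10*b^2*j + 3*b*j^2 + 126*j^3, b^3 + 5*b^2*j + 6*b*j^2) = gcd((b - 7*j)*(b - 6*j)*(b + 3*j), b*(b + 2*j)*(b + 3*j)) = b + 3*j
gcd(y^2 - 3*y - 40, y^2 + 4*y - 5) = y + 5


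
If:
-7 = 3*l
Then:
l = -7/3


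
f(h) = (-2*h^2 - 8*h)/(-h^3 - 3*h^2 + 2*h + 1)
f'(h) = (-4*h - 8)/(-h^3 - 3*h^2 + 2*h + 1) + (-2*h^2 - 8*h)*(3*h^2 + 6*h - 2)/(-h^3 - 3*h^2 + 2*h + 1)^2 = 2*(-h*(h + 4)*(3*h^2 + 6*h - 2) + 2*(h + 2)*(h^3 + 3*h^2 - 2*h - 1))/(h^3 + 3*h^2 - 2*h - 1)^2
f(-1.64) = -1.30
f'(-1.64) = -0.59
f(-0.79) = -2.59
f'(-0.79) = -3.96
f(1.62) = 2.31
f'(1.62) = -2.73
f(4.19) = 0.59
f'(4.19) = -0.17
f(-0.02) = 0.17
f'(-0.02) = -8.63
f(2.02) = 1.57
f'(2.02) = -1.24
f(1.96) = 1.65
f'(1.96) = -1.37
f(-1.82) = -1.21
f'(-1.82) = -0.44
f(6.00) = 0.39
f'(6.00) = -0.07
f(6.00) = 0.39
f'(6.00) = -0.07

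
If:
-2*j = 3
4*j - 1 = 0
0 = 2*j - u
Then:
No Solution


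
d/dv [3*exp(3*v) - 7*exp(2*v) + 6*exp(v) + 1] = (9*exp(2*v) - 14*exp(v) + 6)*exp(v)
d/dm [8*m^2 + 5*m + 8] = 16*m + 5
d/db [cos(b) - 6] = -sin(b)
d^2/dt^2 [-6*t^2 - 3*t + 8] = -12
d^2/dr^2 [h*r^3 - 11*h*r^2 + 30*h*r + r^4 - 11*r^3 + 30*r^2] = 6*h*r - 22*h + 12*r^2 - 66*r + 60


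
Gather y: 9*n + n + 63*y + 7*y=10*n + 70*y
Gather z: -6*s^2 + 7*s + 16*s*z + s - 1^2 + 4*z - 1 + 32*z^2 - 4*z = -6*s^2 + 16*s*z + 8*s + 32*z^2 - 2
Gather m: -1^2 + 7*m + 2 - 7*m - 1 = 0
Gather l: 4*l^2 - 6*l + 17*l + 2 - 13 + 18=4*l^2 + 11*l + 7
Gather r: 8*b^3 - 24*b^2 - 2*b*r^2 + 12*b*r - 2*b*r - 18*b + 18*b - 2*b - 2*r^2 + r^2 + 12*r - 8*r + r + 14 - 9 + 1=8*b^3 - 24*b^2 - 2*b + r^2*(-2*b - 1) + r*(10*b + 5) + 6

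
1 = 1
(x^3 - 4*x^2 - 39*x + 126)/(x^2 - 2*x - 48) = (x^2 - 10*x + 21)/(x - 8)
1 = 1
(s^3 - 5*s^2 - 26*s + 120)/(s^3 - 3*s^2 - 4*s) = (s^2 - s - 30)/(s*(s + 1))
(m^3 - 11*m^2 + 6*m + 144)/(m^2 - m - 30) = (m^2 - 5*m - 24)/(m + 5)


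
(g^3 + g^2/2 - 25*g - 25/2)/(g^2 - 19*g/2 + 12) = (2*g^3 + g^2 - 50*g - 25)/(2*g^2 - 19*g + 24)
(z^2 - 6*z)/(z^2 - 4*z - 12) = z/(z + 2)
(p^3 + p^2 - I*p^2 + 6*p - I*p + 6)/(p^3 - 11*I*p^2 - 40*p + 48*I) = (p^2 + p*(1 + 2*I) + 2*I)/(p^2 - 8*I*p - 16)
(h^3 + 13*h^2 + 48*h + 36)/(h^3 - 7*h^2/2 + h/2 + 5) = 2*(h^2 + 12*h + 36)/(2*h^2 - 9*h + 10)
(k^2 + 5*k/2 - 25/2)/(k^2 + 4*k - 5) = (k - 5/2)/(k - 1)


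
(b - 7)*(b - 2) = b^2 - 9*b + 14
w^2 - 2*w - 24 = (w - 6)*(w + 4)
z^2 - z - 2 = (z - 2)*(z + 1)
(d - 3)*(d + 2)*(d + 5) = d^3 + 4*d^2 - 11*d - 30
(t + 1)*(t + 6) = t^2 + 7*t + 6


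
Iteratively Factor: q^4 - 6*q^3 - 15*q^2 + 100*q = (q)*(q^3 - 6*q^2 - 15*q + 100) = q*(q + 4)*(q^2 - 10*q + 25) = q*(q - 5)*(q + 4)*(q - 5)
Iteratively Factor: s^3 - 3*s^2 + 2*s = (s - 1)*(s^2 - 2*s) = s*(s - 1)*(s - 2)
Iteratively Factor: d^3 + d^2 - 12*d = (d + 4)*(d^2 - 3*d) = d*(d + 4)*(d - 3)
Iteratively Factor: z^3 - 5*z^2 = (z - 5)*(z^2) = z*(z - 5)*(z)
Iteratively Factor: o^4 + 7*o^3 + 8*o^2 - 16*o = (o - 1)*(o^3 + 8*o^2 + 16*o) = (o - 1)*(o + 4)*(o^2 + 4*o) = o*(o - 1)*(o + 4)*(o + 4)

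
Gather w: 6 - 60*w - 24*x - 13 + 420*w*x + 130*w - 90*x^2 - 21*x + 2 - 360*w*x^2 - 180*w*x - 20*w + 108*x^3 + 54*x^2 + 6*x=w*(-360*x^2 + 240*x + 50) + 108*x^3 - 36*x^2 - 39*x - 5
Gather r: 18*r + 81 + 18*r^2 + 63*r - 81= 18*r^2 + 81*r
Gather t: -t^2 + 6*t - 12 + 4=-t^2 + 6*t - 8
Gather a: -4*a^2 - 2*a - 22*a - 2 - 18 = -4*a^2 - 24*a - 20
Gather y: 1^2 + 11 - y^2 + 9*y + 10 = -y^2 + 9*y + 22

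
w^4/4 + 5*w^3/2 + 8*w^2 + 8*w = w*(w/4 + 1)*(w + 2)*(w + 4)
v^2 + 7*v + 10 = (v + 2)*(v + 5)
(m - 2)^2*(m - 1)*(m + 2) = m^4 - 3*m^3 - 2*m^2 + 12*m - 8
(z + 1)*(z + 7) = z^2 + 8*z + 7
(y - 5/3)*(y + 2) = y^2 + y/3 - 10/3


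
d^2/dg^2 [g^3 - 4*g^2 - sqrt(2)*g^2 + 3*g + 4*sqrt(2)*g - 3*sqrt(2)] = 6*g - 8 - 2*sqrt(2)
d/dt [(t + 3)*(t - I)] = 2*t + 3 - I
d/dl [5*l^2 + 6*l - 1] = 10*l + 6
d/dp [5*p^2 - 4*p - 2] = 10*p - 4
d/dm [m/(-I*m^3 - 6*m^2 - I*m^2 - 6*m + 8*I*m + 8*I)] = (-2*I*m^3 + m^2*(-6 - I) - 8*I)/(m^6 + m^5*(2 - 12*I) + m^4*(-51 - 24*I) + m^3*(-104 + 84*I) + m^2*(12 + 192*I) + m*(128 + 96*I) + 64)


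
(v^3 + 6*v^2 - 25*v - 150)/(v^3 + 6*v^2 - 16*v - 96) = (v^2 - 25)/(v^2 - 16)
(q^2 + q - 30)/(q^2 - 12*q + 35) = (q + 6)/(q - 7)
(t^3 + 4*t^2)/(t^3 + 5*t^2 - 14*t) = t*(t + 4)/(t^2 + 5*t - 14)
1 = 1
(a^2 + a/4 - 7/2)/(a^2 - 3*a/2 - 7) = (4*a - 7)/(2*(2*a - 7))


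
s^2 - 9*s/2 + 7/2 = (s - 7/2)*(s - 1)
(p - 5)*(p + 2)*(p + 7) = p^3 + 4*p^2 - 31*p - 70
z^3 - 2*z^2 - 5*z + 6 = (z - 3)*(z - 1)*(z + 2)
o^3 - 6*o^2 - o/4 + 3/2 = (o - 6)*(o - 1/2)*(o + 1/2)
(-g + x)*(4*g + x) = -4*g^2 + 3*g*x + x^2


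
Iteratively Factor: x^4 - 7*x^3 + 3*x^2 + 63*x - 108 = (x - 3)*(x^3 - 4*x^2 - 9*x + 36) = (x - 3)*(x + 3)*(x^2 - 7*x + 12) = (x - 3)^2*(x + 3)*(x - 4)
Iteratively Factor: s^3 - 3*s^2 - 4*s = (s - 4)*(s^2 + s) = s*(s - 4)*(s + 1)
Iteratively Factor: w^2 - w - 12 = (w + 3)*(w - 4)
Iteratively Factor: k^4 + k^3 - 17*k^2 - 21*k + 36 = (k - 1)*(k^3 + 2*k^2 - 15*k - 36) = (k - 1)*(k + 3)*(k^2 - k - 12) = (k - 1)*(k + 3)^2*(k - 4)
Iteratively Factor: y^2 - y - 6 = (y - 3)*(y + 2)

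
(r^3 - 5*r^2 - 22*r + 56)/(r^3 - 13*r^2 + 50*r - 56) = (r + 4)/(r - 4)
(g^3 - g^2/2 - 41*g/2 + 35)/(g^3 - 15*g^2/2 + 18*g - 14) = (g + 5)/(g - 2)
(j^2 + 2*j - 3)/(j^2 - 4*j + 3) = (j + 3)/(j - 3)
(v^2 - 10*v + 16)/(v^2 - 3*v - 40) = (v - 2)/(v + 5)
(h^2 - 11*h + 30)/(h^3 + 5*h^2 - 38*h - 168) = (h - 5)/(h^2 + 11*h + 28)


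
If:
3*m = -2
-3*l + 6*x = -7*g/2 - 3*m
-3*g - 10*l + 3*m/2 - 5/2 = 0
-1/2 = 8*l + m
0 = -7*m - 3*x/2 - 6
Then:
No Solution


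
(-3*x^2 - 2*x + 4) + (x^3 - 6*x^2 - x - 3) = x^3 - 9*x^2 - 3*x + 1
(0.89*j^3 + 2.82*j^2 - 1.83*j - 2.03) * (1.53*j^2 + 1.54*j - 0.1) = 1.3617*j^5 + 5.6852*j^4 + 1.4539*j^3 - 6.2061*j^2 - 2.9432*j + 0.203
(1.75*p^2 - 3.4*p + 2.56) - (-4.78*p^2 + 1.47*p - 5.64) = 6.53*p^2 - 4.87*p + 8.2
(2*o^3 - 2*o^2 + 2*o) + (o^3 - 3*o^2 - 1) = 3*o^3 - 5*o^2 + 2*o - 1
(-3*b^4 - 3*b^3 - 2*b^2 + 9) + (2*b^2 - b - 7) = -3*b^4 - 3*b^3 - b + 2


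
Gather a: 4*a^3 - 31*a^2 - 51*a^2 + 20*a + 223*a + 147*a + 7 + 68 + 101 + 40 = 4*a^3 - 82*a^2 + 390*a + 216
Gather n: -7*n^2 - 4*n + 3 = -7*n^2 - 4*n + 3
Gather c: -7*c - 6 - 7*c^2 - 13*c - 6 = -7*c^2 - 20*c - 12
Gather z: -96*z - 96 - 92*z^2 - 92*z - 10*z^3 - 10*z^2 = -10*z^3 - 102*z^2 - 188*z - 96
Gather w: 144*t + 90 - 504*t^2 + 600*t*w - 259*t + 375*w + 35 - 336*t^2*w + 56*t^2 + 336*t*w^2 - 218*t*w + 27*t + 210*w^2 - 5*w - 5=-448*t^2 - 88*t + w^2*(336*t + 210) + w*(-336*t^2 + 382*t + 370) + 120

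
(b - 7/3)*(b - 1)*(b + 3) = b^3 - b^2/3 - 23*b/3 + 7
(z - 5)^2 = z^2 - 10*z + 25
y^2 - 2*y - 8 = (y - 4)*(y + 2)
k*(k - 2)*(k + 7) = k^3 + 5*k^2 - 14*k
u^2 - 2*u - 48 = (u - 8)*(u + 6)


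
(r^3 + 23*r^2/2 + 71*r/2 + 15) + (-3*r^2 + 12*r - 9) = r^3 + 17*r^2/2 + 95*r/2 + 6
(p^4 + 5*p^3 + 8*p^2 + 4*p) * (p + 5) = p^5 + 10*p^4 + 33*p^3 + 44*p^2 + 20*p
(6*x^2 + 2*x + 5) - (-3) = 6*x^2 + 2*x + 8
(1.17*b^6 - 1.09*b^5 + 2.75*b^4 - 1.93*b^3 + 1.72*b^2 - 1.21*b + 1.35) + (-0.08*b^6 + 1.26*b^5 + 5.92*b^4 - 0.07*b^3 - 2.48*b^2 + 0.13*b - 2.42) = 1.09*b^6 + 0.17*b^5 + 8.67*b^4 - 2.0*b^3 - 0.76*b^2 - 1.08*b - 1.07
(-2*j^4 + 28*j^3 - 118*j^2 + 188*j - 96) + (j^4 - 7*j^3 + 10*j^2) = -j^4 + 21*j^3 - 108*j^2 + 188*j - 96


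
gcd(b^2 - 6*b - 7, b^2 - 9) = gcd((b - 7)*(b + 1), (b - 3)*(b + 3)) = 1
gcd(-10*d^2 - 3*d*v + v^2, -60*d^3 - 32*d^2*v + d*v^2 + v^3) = 2*d + v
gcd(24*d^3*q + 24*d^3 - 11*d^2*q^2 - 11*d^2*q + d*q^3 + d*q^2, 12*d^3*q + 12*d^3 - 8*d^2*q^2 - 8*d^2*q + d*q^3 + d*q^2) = d*q + d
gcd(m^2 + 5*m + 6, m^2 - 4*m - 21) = m + 3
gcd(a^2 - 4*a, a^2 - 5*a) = a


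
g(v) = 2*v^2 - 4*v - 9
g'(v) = 4*v - 4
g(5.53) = 30.04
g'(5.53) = 18.12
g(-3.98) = 38.60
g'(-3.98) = -19.92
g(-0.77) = -4.73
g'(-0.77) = -7.08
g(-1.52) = 1.70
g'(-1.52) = -10.08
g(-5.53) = 74.28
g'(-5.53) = -26.12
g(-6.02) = 87.56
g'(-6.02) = -28.08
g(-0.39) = -7.14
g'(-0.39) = -5.56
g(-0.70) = -5.22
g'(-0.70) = -6.80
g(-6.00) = 87.00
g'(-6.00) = -28.00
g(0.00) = -9.00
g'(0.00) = -4.00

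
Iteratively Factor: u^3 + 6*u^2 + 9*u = (u + 3)*(u^2 + 3*u) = u*(u + 3)*(u + 3)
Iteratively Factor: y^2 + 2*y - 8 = (y - 2)*(y + 4)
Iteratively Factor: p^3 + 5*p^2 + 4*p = (p + 4)*(p^2 + p) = p*(p + 4)*(p + 1)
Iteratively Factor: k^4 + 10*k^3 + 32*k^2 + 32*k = (k + 2)*(k^3 + 8*k^2 + 16*k) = (k + 2)*(k + 4)*(k^2 + 4*k) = (k + 2)*(k + 4)^2*(k)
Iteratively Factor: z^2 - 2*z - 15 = (z - 5)*(z + 3)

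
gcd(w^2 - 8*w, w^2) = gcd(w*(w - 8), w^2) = w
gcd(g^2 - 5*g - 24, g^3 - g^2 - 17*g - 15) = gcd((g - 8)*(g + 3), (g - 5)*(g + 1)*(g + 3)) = g + 3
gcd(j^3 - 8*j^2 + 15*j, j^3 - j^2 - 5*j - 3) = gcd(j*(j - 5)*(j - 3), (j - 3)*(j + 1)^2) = j - 3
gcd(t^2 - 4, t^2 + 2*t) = t + 2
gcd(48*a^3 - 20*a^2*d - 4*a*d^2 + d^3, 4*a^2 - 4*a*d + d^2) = 2*a - d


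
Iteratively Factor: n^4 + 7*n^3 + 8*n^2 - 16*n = (n + 4)*(n^3 + 3*n^2 - 4*n) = (n - 1)*(n + 4)*(n^2 + 4*n) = (n - 1)*(n + 4)^2*(n)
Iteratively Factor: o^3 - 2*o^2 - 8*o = (o)*(o^2 - 2*o - 8) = o*(o + 2)*(o - 4)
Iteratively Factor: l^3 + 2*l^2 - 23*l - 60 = (l + 3)*(l^2 - l - 20) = (l + 3)*(l + 4)*(l - 5)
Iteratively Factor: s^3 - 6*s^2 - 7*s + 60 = (s - 5)*(s^2 - s - 12) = (s - 5)*(s - 4)*(s + 3)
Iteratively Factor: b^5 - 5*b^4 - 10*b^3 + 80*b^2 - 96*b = (b)*(b^4 - 5*b^3 - 10*b^2 + 80*b - 96) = b*(b - 3)*(b^3 - 2*b^2 - 16*b + 32) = b*(b - 4)*(b - 3)*(b^2 + 2*b - 8) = b*(b - 4)*(b - 3)*(b + 4)*(b - 2)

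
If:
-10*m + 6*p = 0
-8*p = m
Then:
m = 0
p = 0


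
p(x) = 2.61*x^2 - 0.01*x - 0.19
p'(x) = 5.22*x - 0.01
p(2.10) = 11.30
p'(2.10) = 10.95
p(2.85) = 20.98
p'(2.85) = 14.87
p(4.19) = 45.59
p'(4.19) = 21.86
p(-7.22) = 135.94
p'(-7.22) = -37.70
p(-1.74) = 7.73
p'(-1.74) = -9.09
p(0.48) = 0.41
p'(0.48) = 2.50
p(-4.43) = 51.08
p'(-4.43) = -23.13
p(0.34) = 0.11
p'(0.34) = 1.76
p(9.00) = 211.13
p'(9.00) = 46.97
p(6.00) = 93.71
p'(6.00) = 31.31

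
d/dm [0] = 0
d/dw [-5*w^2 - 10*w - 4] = -10*w - 10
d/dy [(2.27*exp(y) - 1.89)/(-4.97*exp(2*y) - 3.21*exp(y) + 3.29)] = (11.2819*exp(2*y) - 18.7866*exp(y) + 1.4014)*exp(y)/(24.7009*exp(4*y) + 31.9074*exp(3*y) - 22.3985*exp(2*y) - 21.1218*exp(y) + 10.8241)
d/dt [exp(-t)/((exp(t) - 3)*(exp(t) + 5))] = (-3*exp(2*t) - 4*exp(t) + 15)*exp(-t)/(exp(4*t) + 4*exp(3*t) - 26*exp(2*t) - 60*exp(t) + 225)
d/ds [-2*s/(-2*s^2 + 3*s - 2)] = 4*(1 - s^2)/(4*s^4 - 12*s^3 + 17*s^2 - 12*s + 4)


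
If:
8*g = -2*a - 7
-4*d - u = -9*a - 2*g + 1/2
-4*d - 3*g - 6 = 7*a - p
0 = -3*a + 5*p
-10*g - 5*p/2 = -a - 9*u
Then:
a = -755/5174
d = -26393/41392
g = -8677/10348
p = -453/5174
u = -9725/10348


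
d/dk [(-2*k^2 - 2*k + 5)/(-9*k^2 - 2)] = 2*(-9*k^2 + 49*k + 2)/(81*k^4 + 36*k^2 + 4)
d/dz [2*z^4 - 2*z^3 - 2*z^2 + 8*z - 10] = 8*z^3 - 6*z^2 - 4*z + 8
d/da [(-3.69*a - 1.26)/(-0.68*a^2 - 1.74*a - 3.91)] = (-2.5092*a^2 - 1.7136*a + 12.2355)/(0.4624*a^4 + 2.3664*a^3 + 8.3452*a^2 + 13.6068*a + 15.2881)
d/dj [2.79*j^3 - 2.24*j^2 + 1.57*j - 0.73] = 8.37*j^2 - 4.48*j + 1.57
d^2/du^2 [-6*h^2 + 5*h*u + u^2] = 2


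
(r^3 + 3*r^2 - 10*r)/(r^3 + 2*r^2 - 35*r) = (r^2 + 3*r - 10)/(r^2 + 2*r - 35)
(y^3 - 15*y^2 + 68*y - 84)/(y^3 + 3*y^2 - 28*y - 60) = (y^3 - 15*y^2 + 68*y - 84)/(y^3 + 3*y^2 - 28*y - 60)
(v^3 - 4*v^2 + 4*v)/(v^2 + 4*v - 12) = v*(v - 2)/(v + 6)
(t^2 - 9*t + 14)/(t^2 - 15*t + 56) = (t - 2)/(t - 8)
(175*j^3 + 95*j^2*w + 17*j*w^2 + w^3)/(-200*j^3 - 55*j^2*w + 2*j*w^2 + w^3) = (7*j + w)/(-8*j + w)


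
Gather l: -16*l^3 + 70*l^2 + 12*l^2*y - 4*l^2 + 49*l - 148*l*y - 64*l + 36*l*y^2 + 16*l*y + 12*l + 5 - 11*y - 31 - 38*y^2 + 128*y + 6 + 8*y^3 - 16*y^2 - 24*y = -16*l^3 + l^2*(12*y + 66) + l*(36*y^2 - 132*y - 3) + 8*y^3 - 54*y^2 + 93*y - 20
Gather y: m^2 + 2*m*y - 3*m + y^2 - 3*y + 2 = m^2 - 3*m + y^2 + y*(2*m - 3) + 2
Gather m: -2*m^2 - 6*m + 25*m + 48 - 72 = -2*m^2 + 19*m - 24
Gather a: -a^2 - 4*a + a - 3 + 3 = -a^2 - 3*a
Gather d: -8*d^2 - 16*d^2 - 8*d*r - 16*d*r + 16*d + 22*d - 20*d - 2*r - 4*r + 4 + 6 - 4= -24*d^2 + d*(18 - 24*r) - 6*r + 6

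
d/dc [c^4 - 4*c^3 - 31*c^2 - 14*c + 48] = 4*c^3 - 12*c^2 - 62*c - 14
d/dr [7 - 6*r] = -6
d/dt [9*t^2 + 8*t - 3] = 18*t + 8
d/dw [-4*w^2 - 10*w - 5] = -8*w - 10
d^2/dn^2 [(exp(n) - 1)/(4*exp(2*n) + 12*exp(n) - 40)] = (exp(4*n) - 7*exp(3*n) + 51*exp(2*n) - 19*exp(n) + 70)*exp(n)/(4*(exp(6*n) + 9*exp(5*n) - 3*exp(4*n) - 153*exp(3*n) + 30*exp(2*n) + 900*exp(n) - 1000))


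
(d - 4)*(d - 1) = d^2 - 5*d + 4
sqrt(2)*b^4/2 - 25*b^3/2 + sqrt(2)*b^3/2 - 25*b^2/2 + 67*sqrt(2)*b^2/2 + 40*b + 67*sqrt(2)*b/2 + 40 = (b - 8*sqrt(2))*(b - 5*sqrt(2))*(b + sqrt(2)/2)*(sqrt(2)*b/2 + sqrt(2)/2)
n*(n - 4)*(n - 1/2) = n^3 - 9*n^2/2 + 2*n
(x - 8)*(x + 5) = x^2 - 3*x - 40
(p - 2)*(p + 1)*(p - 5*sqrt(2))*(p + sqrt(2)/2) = p^4 - 9*sqrt(2)*p^3/2 - p^3 - 7*p^2 + 9*sqrt(2)*p^2/2 + 5*p + 9*sqrt(2)*p + 10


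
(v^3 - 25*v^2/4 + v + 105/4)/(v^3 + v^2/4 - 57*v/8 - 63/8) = 2*(v - 5)/(2*v + 3)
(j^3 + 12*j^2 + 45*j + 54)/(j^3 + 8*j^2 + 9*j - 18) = (j + 3)/(j - 1)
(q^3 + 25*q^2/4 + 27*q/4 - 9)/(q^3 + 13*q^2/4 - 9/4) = (q + 4)/(q + 1)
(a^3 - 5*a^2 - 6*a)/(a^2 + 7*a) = (a^2 - 5*a - 6)/(a + 7)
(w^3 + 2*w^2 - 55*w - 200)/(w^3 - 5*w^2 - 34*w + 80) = (w + 5)/(w - 2)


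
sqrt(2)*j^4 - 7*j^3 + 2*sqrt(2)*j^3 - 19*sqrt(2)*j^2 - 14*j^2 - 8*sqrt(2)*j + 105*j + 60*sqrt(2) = (j - 3)*(j + 5)*(j - 4*sqrt(2))*(sqrt(2)*j + 1)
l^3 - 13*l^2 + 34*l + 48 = (l - 8)*(l - 6)*(l + 1)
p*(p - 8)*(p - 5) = p^3 - 13*p^2 + 40*p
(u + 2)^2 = u^2 + 4*u + 4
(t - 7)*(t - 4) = t^2 - 11*t + 28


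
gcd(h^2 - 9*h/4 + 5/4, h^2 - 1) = h - 1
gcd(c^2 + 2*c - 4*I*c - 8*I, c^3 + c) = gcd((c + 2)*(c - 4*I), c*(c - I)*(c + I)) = 1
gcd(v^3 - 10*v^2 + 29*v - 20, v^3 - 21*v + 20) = v^2 - 5*v + 4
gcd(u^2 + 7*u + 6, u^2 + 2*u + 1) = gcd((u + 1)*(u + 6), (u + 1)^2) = u + 1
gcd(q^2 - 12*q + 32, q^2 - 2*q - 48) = q - 8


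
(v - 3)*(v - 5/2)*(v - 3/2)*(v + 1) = v^4 - 6*v^3 + 35*v^2/4 + 9*v/2 - 45/4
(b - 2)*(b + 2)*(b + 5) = b^3 + 5*b^2 - 4*b - 20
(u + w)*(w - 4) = u*w - 4*u + w^2 - 4*w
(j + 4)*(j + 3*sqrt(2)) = j^2 + 4*j + 3*sqrt(2)*j + 12*sqrt(2)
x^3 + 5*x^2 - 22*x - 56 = (x - 4)*(x + 2)*(x + 7)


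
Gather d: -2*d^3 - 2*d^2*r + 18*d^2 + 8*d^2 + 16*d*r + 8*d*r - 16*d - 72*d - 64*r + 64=-2*d^3 + d^2*(26 - 2*r) + d*(24*r - 88) - 64*r + 64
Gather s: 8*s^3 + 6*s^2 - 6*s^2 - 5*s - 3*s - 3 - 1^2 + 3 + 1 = 8*s^3 - 8*s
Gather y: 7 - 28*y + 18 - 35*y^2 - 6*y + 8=-35*y^2 - 34*y + 33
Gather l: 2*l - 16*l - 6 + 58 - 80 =-14*l - 28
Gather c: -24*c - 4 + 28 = 24 - 24*c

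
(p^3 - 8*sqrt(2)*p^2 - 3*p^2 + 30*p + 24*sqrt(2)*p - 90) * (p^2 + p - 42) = p^5 - 8*sqrt(2)*p^4 - 2*p^4 - 15*p^3 + 16*sqrt(2)*p^3 + 66*p^2 + 360*sqrt(2)*p^2 - 1008*sqrt(2)*p - 1350*p + 3780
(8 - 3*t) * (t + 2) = -3*t^2 + 2*t + 16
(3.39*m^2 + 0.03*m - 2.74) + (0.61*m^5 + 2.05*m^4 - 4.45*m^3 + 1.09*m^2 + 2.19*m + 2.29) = 0.61*m^5 + 2.05*m^4 - 4.45*m^3 + 4.48*m^2 + 2.22*m - 0.45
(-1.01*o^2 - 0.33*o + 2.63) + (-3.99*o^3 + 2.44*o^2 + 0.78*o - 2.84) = -3.99*o^3 + 1.43*o^2 + 0.45*o - 0.21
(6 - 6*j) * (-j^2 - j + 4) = 6*j^3 - 30*j + 24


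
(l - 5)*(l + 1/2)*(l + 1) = l^3 - 7*l^2/2 - 7*l - 5/2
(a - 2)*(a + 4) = a^2 + 2*a - 8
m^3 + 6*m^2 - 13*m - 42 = (m - 3)*(m + 2)*(m + 7)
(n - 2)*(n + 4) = n^2 + 2*n - 8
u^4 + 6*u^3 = u^3*(u + 6)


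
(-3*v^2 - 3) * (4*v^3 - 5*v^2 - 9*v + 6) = -12*v^5 + 15*v^4 + 15*v^3 - 3*v^2 + 27*v - 18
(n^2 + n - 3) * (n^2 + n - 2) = n^4 + 2*n^3 - 4*n^2 - 5*n + 6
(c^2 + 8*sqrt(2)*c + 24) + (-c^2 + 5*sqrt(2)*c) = 13*sqrt(2)*c + 24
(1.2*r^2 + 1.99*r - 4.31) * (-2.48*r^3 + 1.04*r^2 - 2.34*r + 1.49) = -2.976*r^5 - 3.6872*r^4 + 9.9504*r^3 - 7.351*r^2 + 13.0505*r - 6.4219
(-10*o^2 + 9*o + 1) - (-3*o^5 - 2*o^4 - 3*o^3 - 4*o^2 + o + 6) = 3*o^5 + 2*o^4 + 3*o^3 - 6*o^2 + 8*o - 5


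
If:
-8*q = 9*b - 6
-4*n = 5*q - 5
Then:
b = 2/3 - 8*q/9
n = 5/4 - 5*q/4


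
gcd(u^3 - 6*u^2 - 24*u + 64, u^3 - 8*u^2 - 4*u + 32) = u^2 - 10*u + 16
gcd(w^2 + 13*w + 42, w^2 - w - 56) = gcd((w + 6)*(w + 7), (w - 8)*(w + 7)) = w + 7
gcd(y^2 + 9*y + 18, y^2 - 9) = y + 3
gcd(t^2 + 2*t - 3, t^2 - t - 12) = t + 3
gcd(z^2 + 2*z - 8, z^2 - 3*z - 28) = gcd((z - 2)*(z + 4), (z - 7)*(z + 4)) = z + 4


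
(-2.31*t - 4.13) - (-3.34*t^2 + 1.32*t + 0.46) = 3.34*t^2 - 3.63*t - 4.59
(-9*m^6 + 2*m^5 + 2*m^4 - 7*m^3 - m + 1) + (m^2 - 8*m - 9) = -9*m^6 + 2*m^5 + 2*m^4 - 7*m^3 + m^2 - 9*m - 8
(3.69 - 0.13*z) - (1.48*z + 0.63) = 3.06 - 1.61*z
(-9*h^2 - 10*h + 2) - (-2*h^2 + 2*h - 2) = -7*h^2 - 12*h + 4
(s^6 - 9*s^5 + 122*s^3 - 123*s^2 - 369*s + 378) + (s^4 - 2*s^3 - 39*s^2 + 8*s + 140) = s^6 - 9*s^5 + s^4 + 120*s^3 - 162*s^2 - 361*s + 518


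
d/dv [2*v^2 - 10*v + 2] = 4*v - 10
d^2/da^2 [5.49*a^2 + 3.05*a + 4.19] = 10.9800000000000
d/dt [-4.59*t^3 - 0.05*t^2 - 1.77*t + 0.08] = -13.77*t^2 - 0.1*t - 1.77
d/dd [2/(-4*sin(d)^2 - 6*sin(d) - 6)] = (4*sin(d) + 3)*cos(d)/(3*sin(d) - cos(2*d) + 4)^2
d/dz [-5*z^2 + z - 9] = 1 - 10*z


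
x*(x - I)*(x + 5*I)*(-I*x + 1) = -I*x^4 + 5*x^3 - I*x^2 + 5*x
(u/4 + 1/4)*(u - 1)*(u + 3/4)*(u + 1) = u^4/4 + 7*u^3/16 - u^2/16 - 7*u/16 - 3/16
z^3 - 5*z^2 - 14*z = z*(z - 7)*(z + 2)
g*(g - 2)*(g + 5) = g^3 + 3*g^2 - 10*g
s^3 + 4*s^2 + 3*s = s*(s + 1)*(s + 3)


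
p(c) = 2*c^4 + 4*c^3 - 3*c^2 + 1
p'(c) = 8*c^3 + 12*c^2 - 6*c = 2*c*(4*c^2 + 6*c - 3)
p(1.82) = 37.12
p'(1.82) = 77.06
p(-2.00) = -11.00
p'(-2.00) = -4.00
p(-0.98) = -3.80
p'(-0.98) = 9.88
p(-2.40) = -5.22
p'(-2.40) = -27.07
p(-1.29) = -7.04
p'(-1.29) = 10.54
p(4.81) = 1447.29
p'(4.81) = 1139.05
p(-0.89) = -2.94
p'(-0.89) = 9.21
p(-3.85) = 167.68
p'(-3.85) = -255.56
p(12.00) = 47953.00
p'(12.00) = 15480.00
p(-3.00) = 28.00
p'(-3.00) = -90.00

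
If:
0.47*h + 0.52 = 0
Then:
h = -1.11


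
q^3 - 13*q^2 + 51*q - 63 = (q - 7)*(q - 3)^2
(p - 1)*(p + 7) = p^2 + 6*p - 7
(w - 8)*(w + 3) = w^2 - 5*w - 24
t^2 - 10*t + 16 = (t - 8)*(t - 2)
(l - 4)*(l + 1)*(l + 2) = l^3 - l^2 - 10*l - 8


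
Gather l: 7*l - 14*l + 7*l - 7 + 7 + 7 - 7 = 0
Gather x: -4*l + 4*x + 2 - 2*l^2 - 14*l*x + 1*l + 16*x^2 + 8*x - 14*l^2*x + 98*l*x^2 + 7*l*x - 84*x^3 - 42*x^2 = -2*l^2 - 3*l - 84*x^3 + x^2*(98*l - 26) + x*(-14*l^2 - 7*l + 12) + 2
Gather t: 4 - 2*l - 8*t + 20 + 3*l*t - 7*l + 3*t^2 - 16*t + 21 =-9*l + 3*t^2 + t*(3*l - 24) + 45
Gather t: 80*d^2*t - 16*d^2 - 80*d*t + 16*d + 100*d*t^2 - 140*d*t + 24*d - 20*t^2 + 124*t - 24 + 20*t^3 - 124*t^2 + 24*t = -16*d^2 + 40*d + 20*t^3 + t^2*(100*d - 144) + t*(80*d^2 - 220*d + 148) - 24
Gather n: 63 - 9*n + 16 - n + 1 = 80 - 10*n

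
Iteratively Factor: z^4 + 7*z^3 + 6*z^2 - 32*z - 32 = (z - 2)*(z^3 + 9*z^2 + 24*z + 16) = (z - 2)*(z + 1)*(z^2 + 8*z + 16) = (z - 2)*(z + 1)*(z + 4)*(z + 4)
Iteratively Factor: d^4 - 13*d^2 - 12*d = (d + 3)*(d^3 - 3*d^2 - 4*d) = (d - 4)*(d + 3)*(d^2 + d) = (d - 4)*(d + 1)*(d + 3)*(d)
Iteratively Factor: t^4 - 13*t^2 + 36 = (t + 3)*(t^3 - 3*t^2 - 4*t + 12) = (t + 2)*(t + 3)*(t^2 - 5*t + 6) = (t - 3)*(t + 2)*(t + 3)*(t - 2)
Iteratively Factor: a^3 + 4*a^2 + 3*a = (a)*(a^2 + 4*a + 3) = a*(a + 1)*(a + 3)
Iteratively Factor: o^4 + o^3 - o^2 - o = (o)*(o^3 + o^2 - o - 1) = o*(o + 1)*(o^2 - 1) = o*(o - 1)*(o + 1)*(o + 1)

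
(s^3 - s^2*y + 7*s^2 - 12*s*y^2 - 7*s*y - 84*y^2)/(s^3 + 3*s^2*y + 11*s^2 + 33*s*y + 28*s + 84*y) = (s - 4*y)/(s + 4)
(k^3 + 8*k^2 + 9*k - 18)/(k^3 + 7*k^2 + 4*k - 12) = (k + 3)/(k + 2)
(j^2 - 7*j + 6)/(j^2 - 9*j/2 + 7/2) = 2*(j - 6)/(2*j - 7)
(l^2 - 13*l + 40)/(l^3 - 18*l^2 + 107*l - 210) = (l - 8)/(l^2 - 13*l + 42)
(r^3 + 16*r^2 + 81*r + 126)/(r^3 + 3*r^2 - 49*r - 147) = (r + 6)/(r - 7)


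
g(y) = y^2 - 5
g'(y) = 2*y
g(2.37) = 0.62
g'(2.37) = 4.74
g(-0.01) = -5.00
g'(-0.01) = -0.02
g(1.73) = -2.01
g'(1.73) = 3.46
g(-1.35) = -3.18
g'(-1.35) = -2.70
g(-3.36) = 6.29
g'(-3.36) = -6.72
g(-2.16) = -0.33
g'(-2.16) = -4.32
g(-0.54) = -4.71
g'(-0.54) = -1.08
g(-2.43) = 0.90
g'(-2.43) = -4.86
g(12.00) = 139.00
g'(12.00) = 24.00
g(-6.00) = 31.00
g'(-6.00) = -12.00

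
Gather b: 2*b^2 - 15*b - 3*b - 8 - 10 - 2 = 2*b^2 - 18*b - 20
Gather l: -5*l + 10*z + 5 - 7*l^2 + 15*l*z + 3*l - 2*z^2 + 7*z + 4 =-7*l^2 + l*(15*z - 2) - 2*z^2 + 17*z + 9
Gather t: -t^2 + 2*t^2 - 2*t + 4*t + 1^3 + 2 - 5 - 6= t^2 + 2*t - 8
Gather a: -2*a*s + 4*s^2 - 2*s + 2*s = -2*a*s + 4*s^2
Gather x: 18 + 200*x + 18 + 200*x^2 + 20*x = 200*x^2 + 220*x + 36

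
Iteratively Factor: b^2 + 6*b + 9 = (b + 3)*(b + 3)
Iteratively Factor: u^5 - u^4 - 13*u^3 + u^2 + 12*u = (u - 1)*(u^4 - 13*u^2 - 12*u) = (u - 4)*(u - 1)*(u^3 + 4*u^2 + 3*u) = u*(u - 4)*(u - 1)*(u^2 + 4*u + 3) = u*(u - 4)*(u - 1)*(u + 3)*(u + 1)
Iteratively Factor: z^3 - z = (z + 1)*(z^2 - z) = z*(z + 1)*(z - 1)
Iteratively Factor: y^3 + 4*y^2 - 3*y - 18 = (y + 3)*(y^2 + y - 6) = (y + 3)^2*(y - 2)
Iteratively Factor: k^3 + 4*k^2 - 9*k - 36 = (k + 4)*(k^2 - 9) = (k + 3)*(k + 4)*(k - 3)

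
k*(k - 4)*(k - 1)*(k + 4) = k^4 - k^3 - 16*k^2 + 16*k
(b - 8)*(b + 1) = b^2 - 7*b - 8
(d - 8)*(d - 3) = d^2 - 11*d + 24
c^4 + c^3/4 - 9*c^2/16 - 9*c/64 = c*(c - 3/4)*(c + 1/4)*(c + 3/4)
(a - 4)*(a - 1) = a^2 - 5*a + 4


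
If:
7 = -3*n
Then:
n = -7/3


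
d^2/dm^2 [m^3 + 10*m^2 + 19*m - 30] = 6*m + 20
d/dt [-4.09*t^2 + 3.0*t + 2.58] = 3.0 - 8.18*t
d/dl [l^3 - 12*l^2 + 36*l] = 3*l^2 - 24*l + 36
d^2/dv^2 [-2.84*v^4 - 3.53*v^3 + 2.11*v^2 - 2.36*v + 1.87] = -34.08*v^2 - 21.18*v + 4.22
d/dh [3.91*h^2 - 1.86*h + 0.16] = 7.82*h - 1.86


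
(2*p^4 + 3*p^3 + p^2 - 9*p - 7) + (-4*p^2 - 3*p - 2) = 2*p^4 + 3*p^3 - 3*p^2 - 12*p - 9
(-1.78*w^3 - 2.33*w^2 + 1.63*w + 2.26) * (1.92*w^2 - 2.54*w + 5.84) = -3.4176*w^5 + 0.0476000000000001*w^4 - 1.3474*w^3 - 13.4082*w^2 + 3.7788*w + 13.1984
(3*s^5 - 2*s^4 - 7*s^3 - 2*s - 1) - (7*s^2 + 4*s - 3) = 3*s^5 - 2*s^4 - 7*s^3 - 7*s^2 - 6*s + 2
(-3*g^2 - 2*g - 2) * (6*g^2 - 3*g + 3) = -18*g^4 - 3*g^3 - 15*g^2 - 6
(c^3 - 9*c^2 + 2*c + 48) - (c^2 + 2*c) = c^3 - 10*c^2 + 48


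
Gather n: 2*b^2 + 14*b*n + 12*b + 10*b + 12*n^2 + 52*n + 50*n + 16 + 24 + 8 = 2*b^2 + 22*b + 12*n^2 + n*(14*b + 102) + 48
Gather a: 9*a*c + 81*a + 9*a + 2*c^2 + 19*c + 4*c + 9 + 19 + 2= a*(9*c + 90) + 2*c^2 + 23*c + 30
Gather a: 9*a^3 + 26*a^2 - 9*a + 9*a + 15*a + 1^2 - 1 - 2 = 9*a^3 + 26*a^2 + 15*a - 2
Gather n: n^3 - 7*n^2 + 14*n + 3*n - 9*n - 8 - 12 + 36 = n^3 - 7*n^2 + 8*n + 16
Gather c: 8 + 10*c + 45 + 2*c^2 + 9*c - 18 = 2*c^2 + 19*c + 35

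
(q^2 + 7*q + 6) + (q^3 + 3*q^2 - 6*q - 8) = q^3 + 4*q^2 + q - 2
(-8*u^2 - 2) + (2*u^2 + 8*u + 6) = -6*u^2 + 8*u + 4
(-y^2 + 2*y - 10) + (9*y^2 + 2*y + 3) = 8*y^2 + 4*y - 7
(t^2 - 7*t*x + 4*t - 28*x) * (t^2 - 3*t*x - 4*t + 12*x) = t^4 - 10*t^3*x + 21*t^2*x^2 - 16*t^2 + 160*t*x - 336*x^2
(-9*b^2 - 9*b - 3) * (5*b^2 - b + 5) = -45*b^4 - 36*b^3 - 51*b^2 - 42*b - 15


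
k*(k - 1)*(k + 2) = k^3 + k^2 - 2*k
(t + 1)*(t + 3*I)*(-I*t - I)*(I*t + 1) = t^4 + 2*t^3 + 2*I*t^3 + 4*t^2 + 4*I*t^2 + 6*t + 2*I*t + 3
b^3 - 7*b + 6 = (b - 2)*(b - 1)*(b + 3)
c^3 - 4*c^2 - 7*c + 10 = (c - 5)*(c - 1)*(c + 2)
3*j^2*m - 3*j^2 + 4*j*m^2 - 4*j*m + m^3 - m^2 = (j + m)*(3*j + m)*(m - 1)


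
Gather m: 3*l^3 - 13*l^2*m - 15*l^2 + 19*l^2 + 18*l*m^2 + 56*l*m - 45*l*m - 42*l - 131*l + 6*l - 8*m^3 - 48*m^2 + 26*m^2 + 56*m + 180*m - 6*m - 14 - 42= 3*l^3 + 4*l^2 - 167*l - 8*m^3 + m^2*(18*l - 22) + m*(-13*l^2 + 11*l + 230) - 56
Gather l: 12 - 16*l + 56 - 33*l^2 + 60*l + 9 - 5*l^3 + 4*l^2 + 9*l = -5*l^3 - 29*l^2 + 53*l + 77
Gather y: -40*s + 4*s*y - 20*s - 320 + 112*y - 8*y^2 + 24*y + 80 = -60*s - 8*y^2 + y*(4*s + 136) - 240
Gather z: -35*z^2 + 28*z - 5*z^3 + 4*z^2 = -5*z^3 - 31*z^2 + 28*z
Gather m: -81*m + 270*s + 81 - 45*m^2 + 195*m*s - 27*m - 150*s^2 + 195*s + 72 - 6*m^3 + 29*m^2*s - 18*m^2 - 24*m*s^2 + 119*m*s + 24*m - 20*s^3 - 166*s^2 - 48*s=-6*m^3 + m^2*(29*s - 63) + m*(-24*s^2 + 314*s - 84) - 20*s^3 - 316*s^2 + 417*s + 153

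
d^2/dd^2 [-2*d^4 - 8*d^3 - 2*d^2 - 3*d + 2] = -24*d^2 - 48*d - 4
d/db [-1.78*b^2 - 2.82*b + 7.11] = -3.56*b - 2.82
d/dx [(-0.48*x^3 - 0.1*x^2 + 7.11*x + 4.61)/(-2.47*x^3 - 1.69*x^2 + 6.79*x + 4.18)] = (0.5642*x^4 + 28.605*x^3 + 39.4778*x^2 + 14.7458*x - 1.5821)/(6.1009*x^6 + 8.3486*x^5 - 30.6865*x^4 - 43.5994*x^3 + 31.9757*x^2 + 56.7644*x + 17.4724)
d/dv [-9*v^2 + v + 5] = 1 - 18*v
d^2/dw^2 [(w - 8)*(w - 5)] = 2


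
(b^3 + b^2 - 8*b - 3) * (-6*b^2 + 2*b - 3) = -6*b^5 - 4*b^4 + 47*b^3 - b^2 + 18*b + 9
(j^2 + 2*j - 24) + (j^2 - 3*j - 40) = 2*j^2 - j - 64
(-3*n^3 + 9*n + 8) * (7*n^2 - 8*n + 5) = -21*n^5 + 24*n^4 + 48*n^3 - 16*n^2 - 19*n + 40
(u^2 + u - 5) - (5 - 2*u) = u^2 + 3*u - 10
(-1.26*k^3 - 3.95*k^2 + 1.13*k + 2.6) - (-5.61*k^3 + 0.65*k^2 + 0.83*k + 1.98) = 4.35*k^3 - 4.6*k^2 + 0.3*k + 0.62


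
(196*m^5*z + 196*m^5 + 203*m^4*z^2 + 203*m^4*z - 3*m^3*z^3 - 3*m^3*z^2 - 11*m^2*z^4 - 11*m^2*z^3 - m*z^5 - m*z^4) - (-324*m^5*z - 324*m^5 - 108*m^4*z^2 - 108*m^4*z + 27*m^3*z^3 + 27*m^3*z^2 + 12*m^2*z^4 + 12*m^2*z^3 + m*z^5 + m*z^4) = 520*m^5*z + 520*m^5 + 311*m^4*z^2 + 311*m^4*z - 30*m^3*z^3 - 30*m^3*z^2 - 23*m^2*z^4 - 23*m^2*z^3 - 2*m*z^5 - 2*m*z^4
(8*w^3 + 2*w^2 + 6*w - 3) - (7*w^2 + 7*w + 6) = 8*w^3 - 5*w^2 - w - 9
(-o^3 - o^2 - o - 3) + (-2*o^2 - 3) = -o^3 - 3*o^2 - o - 6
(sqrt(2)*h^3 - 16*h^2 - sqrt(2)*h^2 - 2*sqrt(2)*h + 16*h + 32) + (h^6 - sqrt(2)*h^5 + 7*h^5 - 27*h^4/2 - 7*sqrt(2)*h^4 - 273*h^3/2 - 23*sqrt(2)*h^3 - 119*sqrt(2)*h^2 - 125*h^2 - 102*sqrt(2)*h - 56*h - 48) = h^6 - sqrt(2)*h^5 + 7*h^5 - 27*h^4/2 - 7*sqrt(2)*h^4 - 273*h^3/2 - 22*sqrt(2)*h^3 - 120*sqrt(2)*h^2 - 141*h^2 - 104*sqrt(2)*h - 40*h - 16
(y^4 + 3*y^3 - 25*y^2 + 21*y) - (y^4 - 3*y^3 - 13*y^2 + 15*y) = 6*y^3 - 12*y^2 + 6*y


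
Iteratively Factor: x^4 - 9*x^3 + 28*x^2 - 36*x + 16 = (x - 2)*(x^3 - 7*x^2 + 14*x - 8) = (x - 2)^2*(x^2 - 5*x + 4) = (x - 4)*(x - 2)^2*(x - 1)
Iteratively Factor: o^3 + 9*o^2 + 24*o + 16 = (o + 4)*(o^2 + 5*o + 4) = (o + 1)*(o + 4)*(o + 4)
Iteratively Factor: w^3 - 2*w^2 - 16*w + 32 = (w - 4)*(w^2 + 2*w - 8) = (w - 4)*(w + 4)*(w - 2)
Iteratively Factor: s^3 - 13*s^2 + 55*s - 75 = (s - 5)*(s^2 - 8*s + 15) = (s - 5)*(s - 3)*(s - 5)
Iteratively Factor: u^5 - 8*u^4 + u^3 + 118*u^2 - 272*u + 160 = (u + 4)*(u^4 - 12*u^3 + 49*u^2 - 78*u + 40) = (u - 4)*(u + 4)*(u^3 - 8*u^2 + 17*u - 10) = (u - 4)*(u - 2)*(u + 4)*(u^2 - 6*u + 5) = (u - 4)*(u - 2)*(u - 1)*(u + 4)*(u - 5)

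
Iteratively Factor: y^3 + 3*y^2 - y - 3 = (y + 1)*(y^2 + 2*y - 3) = (y - 1)*(y + 1)*(y + 3)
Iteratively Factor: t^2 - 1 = (t + 1)*(t - 1)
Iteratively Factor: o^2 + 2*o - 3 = (o + 3)*(o - 1)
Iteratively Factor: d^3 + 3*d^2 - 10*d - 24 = (d + 2)*(d^2 + d - 12) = (d - 3)*(d + 2)*(d + 4)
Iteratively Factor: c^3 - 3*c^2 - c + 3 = (c - 3)*(c^2 - 1) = (c - 3)*(c - 1)*(c + 1)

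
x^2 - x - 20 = (x - 5)*(x + 4)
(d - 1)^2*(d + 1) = d^3 - d^2 - d + 1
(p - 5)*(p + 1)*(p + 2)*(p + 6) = p^4 + 4*p^3 - 25*p^2 - 88*p - 60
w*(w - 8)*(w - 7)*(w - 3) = w^4 - 18*w^3 + 101*w^2 - 168*w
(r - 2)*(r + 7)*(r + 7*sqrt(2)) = r^3 + 5*r^2 + 7*sqrt(2)*r^2 - 14*r + 35*sqrt(2)*r - 98*sqrt(2)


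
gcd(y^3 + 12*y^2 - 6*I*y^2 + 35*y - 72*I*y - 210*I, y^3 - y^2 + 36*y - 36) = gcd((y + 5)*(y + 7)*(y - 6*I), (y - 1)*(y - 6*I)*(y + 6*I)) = y - 6*I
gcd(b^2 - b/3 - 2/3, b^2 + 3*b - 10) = 1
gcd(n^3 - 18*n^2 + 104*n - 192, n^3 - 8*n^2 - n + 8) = n - 8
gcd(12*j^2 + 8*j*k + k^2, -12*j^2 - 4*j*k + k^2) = 2*j + k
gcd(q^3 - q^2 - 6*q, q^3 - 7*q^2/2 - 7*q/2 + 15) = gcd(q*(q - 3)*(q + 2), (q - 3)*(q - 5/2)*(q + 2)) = q^2 - q - 6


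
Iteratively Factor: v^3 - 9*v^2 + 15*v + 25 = (v + 1)*(v^2 - 10*v + 25) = (v - 5)*(v + 1)*(v - 5)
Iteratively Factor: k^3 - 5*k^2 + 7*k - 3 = (k - 1)*(k^2 - 4*k + 3) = (k - 1)^2*(k - 3)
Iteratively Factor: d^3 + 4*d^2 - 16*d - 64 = (d + 4)*(d^2 - 16) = (d - 4)*(d + 4)*(d + 4)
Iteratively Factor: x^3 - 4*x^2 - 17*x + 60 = (x - 5)*(x^2 + x - 12) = (x - 5)*(x + 4)*(x - 3)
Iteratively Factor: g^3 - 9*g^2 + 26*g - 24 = (g - 4)*(g^2 - 5*g + 6) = (g - 4)*(g - 2)*(g - 3)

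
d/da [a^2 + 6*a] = 2*a + 6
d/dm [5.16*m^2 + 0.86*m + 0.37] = 10.32*m + 0.86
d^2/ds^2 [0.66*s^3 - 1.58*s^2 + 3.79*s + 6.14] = 3.96*s - 3.16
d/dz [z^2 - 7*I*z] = 2*z - 7*I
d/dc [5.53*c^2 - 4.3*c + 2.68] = 11.06*c - 4.3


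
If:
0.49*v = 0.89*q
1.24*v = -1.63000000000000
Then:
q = -0.72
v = -1.31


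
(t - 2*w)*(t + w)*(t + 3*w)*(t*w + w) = t^4*w + 2*t^3*w^2 + t^3*w - 5*t^2*w^3 + 2*t^2*w^2 - 6*t*w^4 - 5*t*w^3 - 6*w^4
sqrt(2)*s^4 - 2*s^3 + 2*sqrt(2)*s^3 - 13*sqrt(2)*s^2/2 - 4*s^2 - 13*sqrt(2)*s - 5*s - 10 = (s + 2)*(s - 5*sqrt(2)/2)*(s + sqrt(2))*(sqrt(2)*s + 1)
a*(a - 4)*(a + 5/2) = a^3 - 3*a^2/2 - 10*a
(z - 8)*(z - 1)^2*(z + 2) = z^4 - 8*z^3 - 3*z^2 + 26*z - 16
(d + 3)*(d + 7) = d^2 + 10*d + 21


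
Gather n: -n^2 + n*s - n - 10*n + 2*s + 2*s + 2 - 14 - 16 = -n^2 + n*(s - 11) + 4*s - 28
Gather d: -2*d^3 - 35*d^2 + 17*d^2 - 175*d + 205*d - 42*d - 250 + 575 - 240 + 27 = -2*d^3 - 18*d^2 - 12*d + 112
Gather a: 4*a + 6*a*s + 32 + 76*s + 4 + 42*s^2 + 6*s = a*(6*s + 4) + 42*s^2 + 82*s + 36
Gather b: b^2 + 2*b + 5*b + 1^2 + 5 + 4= b^2 + 7*b + 10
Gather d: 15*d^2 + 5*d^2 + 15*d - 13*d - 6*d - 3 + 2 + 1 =20*d^2 - 4*d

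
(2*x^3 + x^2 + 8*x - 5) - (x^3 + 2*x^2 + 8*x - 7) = x^3 - x^2 + 2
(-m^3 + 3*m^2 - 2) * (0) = 0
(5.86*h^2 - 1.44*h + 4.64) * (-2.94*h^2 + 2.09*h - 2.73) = -17.2284*h^4 + 16.481*h^3 - 32.649*h^2 + 13.6288*h - 12.6672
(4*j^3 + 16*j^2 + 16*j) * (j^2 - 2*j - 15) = 4*j^5 + 8*j^4 - 76*j^3 - 272*j^2 - 240*j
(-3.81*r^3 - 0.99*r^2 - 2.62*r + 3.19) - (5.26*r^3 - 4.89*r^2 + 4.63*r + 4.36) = -9.07*r^3 + 3.9*r^2 - 7.25*r - 1.17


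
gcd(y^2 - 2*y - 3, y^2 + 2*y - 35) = 1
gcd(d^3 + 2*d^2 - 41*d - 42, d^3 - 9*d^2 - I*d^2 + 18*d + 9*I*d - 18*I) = d - 6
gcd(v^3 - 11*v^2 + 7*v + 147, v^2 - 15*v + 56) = v - 7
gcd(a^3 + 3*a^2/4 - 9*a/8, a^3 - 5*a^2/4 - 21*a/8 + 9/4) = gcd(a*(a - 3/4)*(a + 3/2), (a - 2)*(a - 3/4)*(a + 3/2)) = a^2 + 3*a/4 - 9/8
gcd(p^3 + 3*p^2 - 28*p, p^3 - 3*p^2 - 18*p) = p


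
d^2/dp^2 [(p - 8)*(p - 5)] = 2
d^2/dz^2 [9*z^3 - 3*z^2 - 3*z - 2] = 54*z - 6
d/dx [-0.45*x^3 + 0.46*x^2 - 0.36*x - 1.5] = -1.35*x^2 + 0.92*x - 0.36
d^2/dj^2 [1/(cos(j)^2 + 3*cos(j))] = (-(1 - cos(2*j))^2 + 45*cos(j)/4 - 11*cos(2*j)/2 - 9*cos(3*j)/4 + 33/2)/((cos(j) + 3)^3*cos(j)^3)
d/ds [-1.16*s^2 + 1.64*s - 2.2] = 1.64 - 2.32*s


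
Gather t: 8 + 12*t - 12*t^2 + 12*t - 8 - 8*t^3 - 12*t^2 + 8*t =-8*t^3 - 24*t^2 + 32*t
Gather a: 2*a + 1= 2*a + 1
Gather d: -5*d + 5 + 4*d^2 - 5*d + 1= 4*d^2 - 10*d + 6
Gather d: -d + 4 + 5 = 9 - d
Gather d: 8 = 8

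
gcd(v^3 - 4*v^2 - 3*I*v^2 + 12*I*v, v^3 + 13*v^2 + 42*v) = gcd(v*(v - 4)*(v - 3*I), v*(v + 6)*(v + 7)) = v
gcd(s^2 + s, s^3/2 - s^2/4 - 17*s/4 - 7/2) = s + 1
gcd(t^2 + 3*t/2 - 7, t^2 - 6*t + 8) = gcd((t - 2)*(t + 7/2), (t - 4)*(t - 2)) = t - 2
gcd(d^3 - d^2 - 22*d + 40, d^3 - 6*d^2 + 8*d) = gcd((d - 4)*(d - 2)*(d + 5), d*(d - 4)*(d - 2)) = d^2 - 6*d + 8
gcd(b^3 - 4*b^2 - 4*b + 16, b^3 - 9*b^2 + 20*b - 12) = b - 2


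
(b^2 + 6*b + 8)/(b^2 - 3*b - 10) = (b + 4)/(b - 5)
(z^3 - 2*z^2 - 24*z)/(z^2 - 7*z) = (z^2 - 2*z - 24)/(z - 7)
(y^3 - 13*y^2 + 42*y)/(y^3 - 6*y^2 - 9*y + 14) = y*(y - 6)/(y^2 + y - 2)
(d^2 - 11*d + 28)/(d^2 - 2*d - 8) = (d - 7)/(d + 2)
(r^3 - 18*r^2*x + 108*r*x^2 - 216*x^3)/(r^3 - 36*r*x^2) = (r^2 - 12*r*x + 36*x^2)/(r*(r + 6*x))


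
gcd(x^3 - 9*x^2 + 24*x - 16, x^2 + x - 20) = x - 4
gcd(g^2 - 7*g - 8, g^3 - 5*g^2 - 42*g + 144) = g - 8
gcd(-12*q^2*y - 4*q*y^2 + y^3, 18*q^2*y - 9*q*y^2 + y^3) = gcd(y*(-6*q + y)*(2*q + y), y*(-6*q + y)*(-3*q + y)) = -6*q*y + y^2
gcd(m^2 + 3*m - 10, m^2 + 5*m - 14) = m - 2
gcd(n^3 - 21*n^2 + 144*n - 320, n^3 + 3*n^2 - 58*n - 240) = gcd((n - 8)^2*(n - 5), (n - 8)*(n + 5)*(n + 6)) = n - 8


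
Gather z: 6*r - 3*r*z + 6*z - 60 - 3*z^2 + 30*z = 6*r - 3*z^2 + z*(36 - 3*r) - 60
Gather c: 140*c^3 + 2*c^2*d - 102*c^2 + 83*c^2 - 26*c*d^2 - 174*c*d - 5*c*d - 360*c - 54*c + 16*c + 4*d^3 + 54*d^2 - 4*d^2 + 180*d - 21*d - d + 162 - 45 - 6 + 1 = 140*c^3 + c^2*(2*d - 19) + c*(-26*d^2 - 179*d - 398) + 4*d^3 + 50*d^2 + 158*d + 112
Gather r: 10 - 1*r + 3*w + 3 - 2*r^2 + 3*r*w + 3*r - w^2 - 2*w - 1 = -2*r^2 + r*(3*w + 2) - w^2 + w + 12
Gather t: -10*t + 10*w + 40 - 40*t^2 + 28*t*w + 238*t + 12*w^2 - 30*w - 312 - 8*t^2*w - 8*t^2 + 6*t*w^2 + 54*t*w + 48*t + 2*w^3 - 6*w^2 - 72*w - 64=t^2*(-8*w - 48) + t*(6*w^2 + 82*w + 276) + 2*w^3 + 6*w^2 - 92*w - 336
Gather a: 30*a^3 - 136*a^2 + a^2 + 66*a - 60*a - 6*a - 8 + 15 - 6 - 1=30*a^3 - 135*a^2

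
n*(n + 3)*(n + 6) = n^3 + 9*n^2 + 18*n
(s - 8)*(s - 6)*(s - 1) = s^3 - 15*s^2 + 62*s - 48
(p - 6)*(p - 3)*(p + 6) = p^3 - 3*p^2 - 36*p + 108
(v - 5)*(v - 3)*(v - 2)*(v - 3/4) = v^4 - 43*v^3/4 + 77*v^2/2 - 213*v/4 + 45/2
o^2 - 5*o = o*(o - 5)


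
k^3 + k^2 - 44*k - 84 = (k - 7)*(k + 2)*(k + 6)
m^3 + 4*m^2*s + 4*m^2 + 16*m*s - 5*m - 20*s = (m - 1)*(m + 5)*(m + 4*s)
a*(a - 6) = a^2 - 6*a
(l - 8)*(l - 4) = l^2 - 12*l + 32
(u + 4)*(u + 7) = u^2 + 11*u + 28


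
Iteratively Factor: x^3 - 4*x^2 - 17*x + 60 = (x - 5)*(x^2 + x - 12) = (x - 5)*(x + 4)*(x - 3)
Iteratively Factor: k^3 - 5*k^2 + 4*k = (k)*(k^2 - 5*k + 4) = k*(k - 1)*(k - 4)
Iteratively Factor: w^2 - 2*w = (w - 2)*(w)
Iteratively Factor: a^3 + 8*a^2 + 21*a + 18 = (a + 3)*(a^2 + 5*a + 6) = (a + 3)^2*(a + 2)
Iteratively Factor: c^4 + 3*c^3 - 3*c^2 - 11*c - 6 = (c - 2)*(c^3 + 5*c^2 + 7*c + 3) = (c - 2)*(c + 1)*(c^2 + 4*c + 3) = (c - 2)*(c + 1)^2*(c + 3)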